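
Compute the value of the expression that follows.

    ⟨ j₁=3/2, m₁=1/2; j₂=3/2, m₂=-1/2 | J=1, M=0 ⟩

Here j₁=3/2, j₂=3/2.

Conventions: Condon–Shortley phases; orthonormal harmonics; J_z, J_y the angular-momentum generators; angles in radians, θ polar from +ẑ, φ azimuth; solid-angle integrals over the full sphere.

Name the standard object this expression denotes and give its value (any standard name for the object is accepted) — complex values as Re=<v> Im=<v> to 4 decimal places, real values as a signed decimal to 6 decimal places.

This is a Clebsch–Gordan (vector-coupling) coefficient.
√[3·2!1!1!/5! · 2!1!1!2!1!1!] = √(1/5)
  +(−1)^0/∏(0,2,1,1,0,0)! = 1/2  (running 1/2)
  +(−1)^1/∏(1,1,0,0,1,1)! = -1  (running -1/2)
⟨..|..⟩ = √(1/5)·(-1/2) = -0.223607

Clebsch–Gordan coefficient, −√(1/20) ≈ -0.223607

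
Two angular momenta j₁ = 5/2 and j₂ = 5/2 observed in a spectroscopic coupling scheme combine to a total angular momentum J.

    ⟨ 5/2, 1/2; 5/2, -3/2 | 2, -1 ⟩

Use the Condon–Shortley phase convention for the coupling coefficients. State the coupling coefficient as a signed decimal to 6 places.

triangle: 3!·2!·2!/8! = 24/40320
(j±m)!: 3!·2!·1!·4!·1!·3! = 1728
prefactor² = (2J+1)·Δ·N² = 36/7
  k=0: +1/(0!·3!·2!·1!·0!·1!) = 1/12
  k=1: −1/(1!·2!·1!·0!·1!·2!) = -1/4
Σ = -1/6  ⇒  CG² = 36/7·(-1/6)² = 1/7
CG = −√(1/7) = -0.377964

-0.377964  (= −√(1/7))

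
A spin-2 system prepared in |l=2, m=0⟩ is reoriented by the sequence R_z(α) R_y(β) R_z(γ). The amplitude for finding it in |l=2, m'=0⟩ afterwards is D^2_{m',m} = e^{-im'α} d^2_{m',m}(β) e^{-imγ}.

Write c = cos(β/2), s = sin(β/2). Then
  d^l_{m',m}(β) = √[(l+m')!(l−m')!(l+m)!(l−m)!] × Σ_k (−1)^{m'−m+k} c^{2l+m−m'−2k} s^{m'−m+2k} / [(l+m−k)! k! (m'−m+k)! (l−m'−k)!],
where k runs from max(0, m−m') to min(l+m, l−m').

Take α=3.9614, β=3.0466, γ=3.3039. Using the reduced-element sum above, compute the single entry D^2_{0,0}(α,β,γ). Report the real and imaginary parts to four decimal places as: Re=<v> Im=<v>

Split into d^2_{0,0}(β=3.0466) × two z-phases.
With c≡cos(β/2)=0.047478 and s≡sin(β/2)=0.998872, N=[2·2·2·2]^{1/2}=4.000000
k∈{0,1,2} keeps every argument non-negative
  k=0: (−1)^0·4.0000/(4)·0.0475^4·0.9989^0 = +0.000005
  k=1: (−1)^1·4.0000/(1)·0.0475^2·0.9989^2 = -0.008996
  k=2: (−1)^2·4.0000/(4)·0.0475^0·0.9989^4 = +0.995497
d^2_{0,0}(3.0466) = +0.000005 -0.008996 +0.995497 = +0.986505
D = (+1.000000+0.000000i)·(+0.986505)·(+1.000000+0.000000i) = +0.986505+0.000000i

Re=0.9865 Im=0.0000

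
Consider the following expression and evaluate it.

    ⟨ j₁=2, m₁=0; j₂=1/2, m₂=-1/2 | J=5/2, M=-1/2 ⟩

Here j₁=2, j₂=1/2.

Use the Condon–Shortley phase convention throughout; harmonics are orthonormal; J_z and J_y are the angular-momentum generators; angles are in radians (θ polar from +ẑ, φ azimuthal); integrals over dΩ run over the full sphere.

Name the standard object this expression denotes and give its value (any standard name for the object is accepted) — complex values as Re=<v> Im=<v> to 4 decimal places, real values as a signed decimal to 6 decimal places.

This is a Clebsch–Gordan (vector-coupling) coefficient.
√[6·0!4!1!/6! · 2!2!0!1!2!3!] = √(48/5)
  +(−1)^0/∏(0,0,2,0,2,1)! = 1/4  (running 1/4)
⟨..|..⟩ = √(48/5)·(1/4) = +0.774597

Clebsch–Gordan coefficient, +√(3/5) ≈ +0.774597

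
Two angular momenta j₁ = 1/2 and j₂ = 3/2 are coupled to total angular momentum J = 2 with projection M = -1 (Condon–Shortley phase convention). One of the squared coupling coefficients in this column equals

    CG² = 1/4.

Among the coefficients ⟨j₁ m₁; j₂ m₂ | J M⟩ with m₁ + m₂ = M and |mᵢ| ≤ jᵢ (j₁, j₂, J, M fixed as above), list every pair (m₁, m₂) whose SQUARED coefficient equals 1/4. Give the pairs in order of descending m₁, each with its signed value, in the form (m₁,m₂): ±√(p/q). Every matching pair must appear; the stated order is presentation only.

(1/2,-3/2): +√(1/4)

Admissible pairs with m₁+m₂ = M = -1: (-1/2,-1/2), (1/2,-3/2)
  (m₁,m₂)=(1/2,-3/2): CG² = 1/4, CG = +√(1/4)   ← matches the target
  (m₁,m₂)=(-1/2,-1/2): CG² = 3/4, CG = +√(3/4)
Pairs with CG² = 1/4: (1/2,-3/2): +√(1/4)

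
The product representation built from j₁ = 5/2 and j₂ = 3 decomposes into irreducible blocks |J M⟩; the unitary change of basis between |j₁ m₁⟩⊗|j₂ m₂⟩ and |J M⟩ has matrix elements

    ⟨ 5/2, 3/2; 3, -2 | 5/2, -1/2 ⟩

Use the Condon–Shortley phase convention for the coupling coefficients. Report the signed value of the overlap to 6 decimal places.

+0.267261

j₁+j₂−J=3  J+j₁−j₂=2  J−j₁+j₂=3  j₁+j₂+J+1=9
(j₁±m₁, j₂±m₂, J±M) = (4,1,1,5,2,3)
P² = 288/7
sum k=0..1:
  [0] +1/12 = 1/12
  [1] −1/24 = -1/24
S = 1/24
C² = P²·S² = 1/14 ; C = +0.267261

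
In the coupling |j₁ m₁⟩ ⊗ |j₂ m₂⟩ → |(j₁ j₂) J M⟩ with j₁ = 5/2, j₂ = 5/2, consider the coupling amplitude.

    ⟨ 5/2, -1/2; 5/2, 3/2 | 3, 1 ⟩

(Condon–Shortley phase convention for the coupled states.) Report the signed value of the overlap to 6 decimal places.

√[7·2!3!3!/9! · 2!3!4!1!4!2!] = √(96/5)
  +(−1)^1/∏(1,1,2,3,1,0)! = -1/12  (running -1/12)
  +(−1)^2/∏(2,0,1,2,2,1)! = 1/8  (running 1/24)
⟨..|..⟩ = √(96/5)·(1/24) = +0.182574

+0.182574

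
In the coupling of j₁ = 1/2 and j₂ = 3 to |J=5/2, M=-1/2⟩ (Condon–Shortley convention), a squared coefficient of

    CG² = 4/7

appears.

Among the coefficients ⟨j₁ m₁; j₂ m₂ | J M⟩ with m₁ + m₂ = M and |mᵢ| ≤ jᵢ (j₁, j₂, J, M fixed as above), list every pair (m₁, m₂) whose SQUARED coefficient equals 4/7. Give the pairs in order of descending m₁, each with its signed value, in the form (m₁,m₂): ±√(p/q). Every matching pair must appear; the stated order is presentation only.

Admissible pairs with m₁+m₂ = M = -1/2: (-1/2,0), (1/2,-1)
  (m₁,m₂)=(1/2,-1): CG² = 4/7, CG = +√(4/7)   ← matches the target
  (m₁,m₂)=(-1/2,0): CG² = 3/7, CG = −√(3/7)
Pairs with CG² = 4/7: (1/2,-1): +√(4/7)

(1/2,-1): +√(4/7)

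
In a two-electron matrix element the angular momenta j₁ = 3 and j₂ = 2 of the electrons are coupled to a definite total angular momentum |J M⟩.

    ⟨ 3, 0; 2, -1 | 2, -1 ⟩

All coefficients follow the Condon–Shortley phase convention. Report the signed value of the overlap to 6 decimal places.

triangle: 3!·3!·1!/8! = 36/40320
(j±m)!: 3!·3!·1!·3!·1!·3! = 1296
prefactor² = (2J+1)·Δ·N² = 81/14
  k=0: +1/(0!·3!·3!·1!·0!·0!) = 1/36
  k=1: −1/(1!·2!·2!·0!·1!·1!) = -1/4
Σ = -2/9  ⇒  CG² = 81/14·(-2/9)² = 2/7
CG = −√(2/7) = -0.534522

−√(2/7) = -0.534522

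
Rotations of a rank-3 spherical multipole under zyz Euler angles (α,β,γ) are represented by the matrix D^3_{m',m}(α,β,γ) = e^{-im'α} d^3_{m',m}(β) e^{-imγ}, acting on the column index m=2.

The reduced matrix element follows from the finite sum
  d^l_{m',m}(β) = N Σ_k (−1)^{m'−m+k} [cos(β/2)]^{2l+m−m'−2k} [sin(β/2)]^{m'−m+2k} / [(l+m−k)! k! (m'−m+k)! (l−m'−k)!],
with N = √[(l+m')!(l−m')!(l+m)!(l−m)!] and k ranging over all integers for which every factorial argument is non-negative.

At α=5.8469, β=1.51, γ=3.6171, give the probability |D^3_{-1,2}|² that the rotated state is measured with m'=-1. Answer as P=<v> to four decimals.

P=0.1920

Split into d^3_{-1,2}(β=1.5100) × two z-phases.
c=cos(1.510000/2)=0.728272, s=sin(1.510000/2)=0.685289; N=√[2·24·120·1]=75.894664
k: max(0,(2)−(-1))=3 … min(3+(2),3−(-1))=4
  k=3: (−1)^0·75.8947/(12)·0.7283^3·0.6853^3 = +0.786196
  k=4: (−1)^1·75.8947/(24)·0.7283^1·0.6853^5 = -0.348066
d^3_{-1,2}(1.5100) = +0.786196 -0.348066 = +0.438130
|D^3_{-1,2}|² = |d^3_{-1,2}(β)|² = (+0.438130)² = 0.191958 (the z-rotation phases have unit modulus)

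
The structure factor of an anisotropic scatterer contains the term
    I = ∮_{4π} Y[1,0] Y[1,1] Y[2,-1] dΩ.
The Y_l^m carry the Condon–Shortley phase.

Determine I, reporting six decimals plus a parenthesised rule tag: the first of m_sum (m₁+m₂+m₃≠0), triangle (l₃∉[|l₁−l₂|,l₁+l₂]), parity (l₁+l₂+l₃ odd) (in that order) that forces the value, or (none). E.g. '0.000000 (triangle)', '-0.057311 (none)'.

-0.218510 (none)

Checks pass: Σm=0; 4 even; l₃=2∈[0,2].
(2·1+1)(2·1+1)(2·2+1) = 45
Δ: 0! 2! 2! / 5! → 1/30
sum: t=0:+1/1 = 1/1
3j²(1 1 2; 0 0 0) = Δ·Π!·Σ² = 2/15  (sign +1)
sum: t=0:+1/2 = 1/2
3j²(1 1 2; 0 1 -1) = Δ·Π!·Σ² = 1/10  (sign -1)
combine: 4πI² = 45·2/15·1/10 = 3/5
take √, sign -1: I = -0.21850969
No selection rule forces the value: the integral is nonzero (none).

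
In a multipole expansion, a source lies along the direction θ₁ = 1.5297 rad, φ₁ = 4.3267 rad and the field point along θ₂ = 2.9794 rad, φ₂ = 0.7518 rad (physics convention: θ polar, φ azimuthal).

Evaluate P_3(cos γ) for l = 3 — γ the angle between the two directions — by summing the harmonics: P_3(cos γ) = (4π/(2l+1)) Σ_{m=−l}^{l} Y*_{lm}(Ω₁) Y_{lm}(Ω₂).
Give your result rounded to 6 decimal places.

0.264128

Expand P_3 via completeness: Σ_{m} conj(Y_{3,m}) at Ω₁ times Y_{3,m} at Ω₂ —
  m=-3: Y*=(0.381055, 0.167311)  Y=(-0.001111, -0.001361)  product (-0.000196, -0.000705)
  m=-2: Y*=(-0.030053, 0.029221)  Y=(-0.001766, 0.026241)  product (-0.000714, -0.000840)
  m=-1: Y*=(0.120452, 0.296661)  Y=(0.147515, -0.137921)  product (0.058684, 0.027149)
  m=+0: Y*=(-0.045866, -0.000000)  Y=(-0.688540, 0.000000)  product (0.031581, 0.000000)
  m=+1: Y*=(-0.120452, 0.296661)  Y=(-0.147515, -0.137921)  product (0.058684, -0.027149)
  m=+2: Y*=(-0.030053, -0.029221)  Y=(-0.001766, -0.026241)  product (-0.000714, 0.000840)
  m=+3: Y*=(-0.381055, 0.167311)  Y=(0.001111, -0.001361)  product (-0.000196, 0.000705)
Accumulated sum (0.147130, -0.000000); after 4π/(2l+1) scaling, (0.264128, -0.000000) ⇒ P_3 = 0.264128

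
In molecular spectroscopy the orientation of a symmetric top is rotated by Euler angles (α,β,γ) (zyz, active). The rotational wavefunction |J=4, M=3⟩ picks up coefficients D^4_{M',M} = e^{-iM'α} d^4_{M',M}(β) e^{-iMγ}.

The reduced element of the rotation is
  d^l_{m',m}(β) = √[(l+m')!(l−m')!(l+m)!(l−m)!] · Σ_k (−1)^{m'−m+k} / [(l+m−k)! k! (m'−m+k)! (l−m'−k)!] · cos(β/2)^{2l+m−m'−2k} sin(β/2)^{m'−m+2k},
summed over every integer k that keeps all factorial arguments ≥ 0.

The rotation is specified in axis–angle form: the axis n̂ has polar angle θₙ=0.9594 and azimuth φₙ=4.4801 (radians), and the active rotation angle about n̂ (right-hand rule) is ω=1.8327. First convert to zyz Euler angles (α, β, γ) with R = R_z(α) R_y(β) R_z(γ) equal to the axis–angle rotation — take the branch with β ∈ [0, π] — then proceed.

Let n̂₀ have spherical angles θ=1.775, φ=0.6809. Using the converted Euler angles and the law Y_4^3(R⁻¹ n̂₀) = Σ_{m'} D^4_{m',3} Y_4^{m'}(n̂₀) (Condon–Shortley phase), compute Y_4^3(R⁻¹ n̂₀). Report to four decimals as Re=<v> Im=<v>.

Axis–angle → zyz. n̂ = (sinθₙcosφₙ, sinθₙsinφₙ, cosθₙ) = (-0.188503, -0.796855, +0.574011), ω = 1.8327.
R = I cosω + sinω [n̂]ₓ + (1−cosω) n̂n̂ᵀ gives
  R = [-0.214186, -0.365335, -0.905900; +0.743539, +0.540466, -0.393759; +0.633462, -0.757910, +0.155881]
β = atan2(√(R₁₃²+R₂₃²), R₃₃) = 1.414277; α = atan2(R₂₃, R₁₃) mod 2π = 3.551618; γ = atan2(R₃₂, −R₃₁) mod 2π = 4.016196
Need the full column D^4_{m',3} for m'=−4..4 at α=3.5516, β=1.4143, γ=4.0162.
cos(β/2)=0.760224, sin(β/2)=0.649661
d^4_{-4,3}: single k=7 term ⇒ +0.105026;  D = -0.058178+0.087440i
d^4_{-3,3}: k∈[6..7] ⇒ +0.304160 -0.031732 = +0.272429;  D = +0.047985-0.268169i
d^4_{-2,3}: k∈[5..6] ⇒ +0.570748 -0.138936 = +0.431812;  D = +0.099689+0.420148i
d^4_{-1,3}: k∈[4..5] ⇒ +0.787105 -0.344886 = +0.442220;  D = -0.265150-0.353912i
d^4_{0,3}: k∈[3..4] ⇒ +0.823820 -0.601621 = +0.222199;  D = +0.193072+0.109978i
d^4_{1,3}: k∈[2..3] ⇒ +0.646685 -0.787105 = -0.140420;  D = +0.139605+0.015102i
d^4_{2,3}: k∈[1..2] ⇒ +0.356731 -0.781544 = -0.424813;  D = -0.405554+0.126460i
d^4_{3,3}: k∈[0..1] ⇒ +0.111566 -0.570323 = -0.458757;  D = +0.347217-0.299830i
d^4_{4,3}: single k=0 term ⇒ -0.269664;  D = -0.116925+0.242996i
Y_4^{m'}(θ=1.775,φ=0.6809) and Σ D·Y over m':
  (-0.0582+0.0874i)·(-0.3719-0.1652i)  (+0.0480-0.2682i)·(+0.1083+0.2123i)  (+0.0997+0.4201i)·(-0.0474+0.2235i)  (-0.2652-0.3539i)·(+0.1980-0.1604i)  (+0.1931+0.1100i)·(+0.1931+0.0000i)  (+0.1396+0.0151i)·(-0.1980-0.1604i)  (-0.4056+0.1265i)·(-0.0474-0.2235i)  (+0.3472-0.2998i)·(-0.1083+0.2123i)  (-0.1169+0.2430i)·(-0.3719+0.1652i)
Y_4^3(R⁻¹ n̂) = -0.020740+0.010062i

Re=-0.0207 Im=0.0101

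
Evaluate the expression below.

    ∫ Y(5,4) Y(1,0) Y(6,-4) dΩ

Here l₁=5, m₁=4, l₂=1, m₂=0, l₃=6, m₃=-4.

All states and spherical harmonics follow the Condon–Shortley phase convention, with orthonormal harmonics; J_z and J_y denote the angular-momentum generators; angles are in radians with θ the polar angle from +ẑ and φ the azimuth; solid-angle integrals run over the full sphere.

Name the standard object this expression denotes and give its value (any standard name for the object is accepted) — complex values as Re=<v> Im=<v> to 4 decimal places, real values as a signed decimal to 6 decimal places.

Gaunt coefficient, +0.182727

This is a Gaunt coefficient — the integral of a triple product of spherical harmonics over the sphere.
Rules hold: Σm=0, L=12 even, 4≤6≤6.
N = 11·3·13 = 429
Δ = 0!·10!·2!/13! = 1/858
Racah Σ t=0..0: t=0:+1/14400 = 1/14400
⇒ 3j(5 1 6; 0 0 0)² = 6/143, sgn +1
Racah Σ t=0..0: t=0:+1/362880 = 1/362880
⇒ 3j(5 1 6; 4 0 -4)² = 10/429, sgn +1
4πI² = N·(3j₀)²·(3jₘ)² = 60/143
I = +1·√(0.41958/4π) = 0.18272698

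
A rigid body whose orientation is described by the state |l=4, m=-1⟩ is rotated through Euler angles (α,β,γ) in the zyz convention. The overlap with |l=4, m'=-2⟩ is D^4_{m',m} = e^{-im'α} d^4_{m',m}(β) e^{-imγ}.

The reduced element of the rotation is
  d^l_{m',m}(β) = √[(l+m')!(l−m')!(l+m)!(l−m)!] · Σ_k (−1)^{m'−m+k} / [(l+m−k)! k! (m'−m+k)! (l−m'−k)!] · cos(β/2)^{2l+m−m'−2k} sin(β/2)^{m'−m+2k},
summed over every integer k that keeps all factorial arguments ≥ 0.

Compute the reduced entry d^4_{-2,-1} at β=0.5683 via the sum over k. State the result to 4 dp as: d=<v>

d^4_{-2,-1}(β=0.5683) via the finite sum:
With c≡cos(β/2)=0.959900 and s≡sin(β/2)=0.280342, N=[2·720·6·120]^{1/2}=1018.233765
k∈{1,2,3} keeps every argument non-negative
  k=1: (−1)^0·1018.2338/(240)·0.9599^7·0.2803^1 = +0.893114
  k=2: (−1)^1·1018.2338/(48)·0.9599^5·0.2803^3 = -0.380890
  k=3: (−1)^2·1018.2338/(72)·0.9599^3·0.2803^5 = +0.021659
d^4_{-2,-1}(0.5683) = +0.893114 -0.380890 +0.021659 = +0.533882

d=0.5339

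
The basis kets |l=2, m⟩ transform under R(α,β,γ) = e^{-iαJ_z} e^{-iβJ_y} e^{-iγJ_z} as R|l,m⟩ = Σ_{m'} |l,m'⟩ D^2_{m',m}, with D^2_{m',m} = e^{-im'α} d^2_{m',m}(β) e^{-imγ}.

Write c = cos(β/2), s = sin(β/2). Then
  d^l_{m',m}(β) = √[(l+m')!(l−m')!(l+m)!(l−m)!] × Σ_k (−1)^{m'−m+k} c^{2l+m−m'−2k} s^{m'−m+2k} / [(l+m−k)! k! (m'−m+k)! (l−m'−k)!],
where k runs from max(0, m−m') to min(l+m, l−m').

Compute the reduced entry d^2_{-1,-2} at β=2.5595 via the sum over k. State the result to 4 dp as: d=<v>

d=-0.0453

d^2_{-1,-2}(β=2.5595) via the finite sum:
With c≡cos(β/2)=0.286955 and s≡sin(β/2)=0.957944, N=[1·6·1·24]^{1/2}=12.000000
Admissible k: 0..0 (factorial args all ≥0)
  k=0: (−1)^1·12.0000/(6)·0.2870^3·0.9579^1 = -0.045270
d^2_{-1,-2}(2.5595) = -0.045270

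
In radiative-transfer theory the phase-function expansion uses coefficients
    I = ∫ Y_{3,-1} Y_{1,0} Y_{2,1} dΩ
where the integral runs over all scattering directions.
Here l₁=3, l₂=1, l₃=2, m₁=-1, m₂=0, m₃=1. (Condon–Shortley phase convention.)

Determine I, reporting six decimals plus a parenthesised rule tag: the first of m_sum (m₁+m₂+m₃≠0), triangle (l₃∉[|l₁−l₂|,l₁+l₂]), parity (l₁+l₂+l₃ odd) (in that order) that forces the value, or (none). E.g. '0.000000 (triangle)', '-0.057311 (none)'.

-0.233597 (none)

Checks pass: Σm=0; 6 even; l₃=2∈[2,4].
(2·3+1)(2·1+1)(2·2+1) = 105
Δ: 2! 4! 0! / 7! → 1/105
sum: t=1:−1/4 = -1/4
3j²(3 1 2; 0 0 0) = Δ·Π!·Σ² = 3/35  (sign -1)
sum: t=1:−1/6 = -1/6
3j²(3 1 2; -1 0 1) = Δ·Π!·Σ² = 8/105  (sign +1)
combine: 4πI² = 105·3/35·8/105 = 24/35
take √, sign -1: I = -0.23359668
No selection rule forces the value: the integral is nonzero (none).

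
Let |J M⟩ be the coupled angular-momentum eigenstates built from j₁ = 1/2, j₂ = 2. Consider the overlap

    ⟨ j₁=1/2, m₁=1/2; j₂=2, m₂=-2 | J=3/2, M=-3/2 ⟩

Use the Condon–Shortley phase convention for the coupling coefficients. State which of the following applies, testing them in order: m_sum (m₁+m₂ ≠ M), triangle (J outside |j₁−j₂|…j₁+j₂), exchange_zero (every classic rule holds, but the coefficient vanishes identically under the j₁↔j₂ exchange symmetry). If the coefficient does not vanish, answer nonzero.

nonzero

m-sum: m₁+m₂ = 1/2+(-2) = -3/2, M = -3/2  ✓
triangle: |j₁−j₂| = 3/2 ≤ J = 3/2 ≤ j₁+j₂ = 5/2  ✓
exchange: j₁≠j₂ or m₁≠m₂ — the exchange symmetry imposes no constraint here
value check: CG = +√(4/5) = +0.894427 ≠ 0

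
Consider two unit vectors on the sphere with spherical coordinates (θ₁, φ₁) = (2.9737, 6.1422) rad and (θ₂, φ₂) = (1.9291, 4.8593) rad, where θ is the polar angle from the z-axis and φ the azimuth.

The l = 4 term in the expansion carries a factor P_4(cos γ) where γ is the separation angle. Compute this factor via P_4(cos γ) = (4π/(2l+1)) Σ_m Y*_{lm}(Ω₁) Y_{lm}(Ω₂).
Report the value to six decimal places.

-0.094519

Summing Y*_{l m}(θ₁,φ₁)·Y_{l m}(θ₂,φ₂) over m ∈ [−4, 4]; prefactor 4π/(2·4+1) = 1.396263:
  [-4]  conj(Y_{4,-4})(Ω₁) = +0.000292-0.000184i ; Y_{4,-4}(Ω₂) = +0.283281-0.188707i ; Δ = +0.000048-0.000107i
  [-3]  conj(Y_{4,-3})(Ω₁) = -0.005251+0.002364i ; Y_{4,-3}(Ω₂) = +0.153796+0.326063i ; Δ = -0.001578-0.001349i
  [-2]  conj(Y_{4,-2})(Ω₁) = +0.052080-0.015087i ; Y_{4,-2}(Ω₂) = +0.039070-0.011822i ; Δ = +0.001856-0.001205i
  [-1]  conj(Y_{4,-1})(Ω₁) = -0.293597+0.041669i ; Y_{4,-1}(Ω₂) = +0.048651+0.328775i ; Δ = -0.027984-0.094500i
  [+0]  conj(Y_{4,0})(Ω₁) = +0.731013-0.000000i ; Y_{4,0}(Ω₂) = -0.016933+0.000000i ; Δ = -0.012379+0.000000i
  [+1]  conj(Y_{4,1})(Ω₁) = +0.293597+0.041669i ; Y_{4,1}(Ω₂) = -0.048651+0.328775i ; Δ = -0.027984+0.094500i
  [+2]  conj(Y_{4,2})(Ω₁) = +0.052080+0.015087i ; Y_{4,2}(Ω₂) = +0.039070+0.011822i ; Δ = +0.001856+0.001205i
  [+3]  conj(Y_{4,3})(Ω₁) = +0.005251+0.002364i ; Y_{4,3}(Ω₂) = -0.153796+0.326063i ; Δ = -0.001578+0.001349i
  [+4]  conj(Y_{4,4})(Ω₁) = +0.000292+0.000184i ; Y_{4,4}(Ω₂) = +0.283281+0.188707i ; Δ = +0.000048+0.000107i
Σ over m = -0.067694-0.000000i; ×(4π/9) → -0.094519-0.000000i. Real part: -0.094519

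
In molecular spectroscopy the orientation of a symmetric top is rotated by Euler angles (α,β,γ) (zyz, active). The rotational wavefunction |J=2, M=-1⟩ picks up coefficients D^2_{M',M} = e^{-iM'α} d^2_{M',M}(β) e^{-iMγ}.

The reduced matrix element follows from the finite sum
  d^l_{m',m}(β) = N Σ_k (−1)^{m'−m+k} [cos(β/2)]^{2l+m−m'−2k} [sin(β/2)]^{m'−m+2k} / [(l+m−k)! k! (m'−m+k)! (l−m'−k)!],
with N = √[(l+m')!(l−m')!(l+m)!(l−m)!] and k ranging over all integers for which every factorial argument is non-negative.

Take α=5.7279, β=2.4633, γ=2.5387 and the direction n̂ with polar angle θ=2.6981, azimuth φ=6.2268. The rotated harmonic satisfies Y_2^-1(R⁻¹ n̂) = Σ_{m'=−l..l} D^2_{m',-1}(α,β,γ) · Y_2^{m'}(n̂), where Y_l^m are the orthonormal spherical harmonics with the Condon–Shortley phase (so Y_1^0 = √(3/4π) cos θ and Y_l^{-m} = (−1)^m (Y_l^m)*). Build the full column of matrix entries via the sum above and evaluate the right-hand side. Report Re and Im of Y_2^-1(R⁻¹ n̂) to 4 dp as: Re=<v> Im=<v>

Re=-0.0790 Im=0.2353

Need the full column D^2_{m',-1} for m'=−2..2 at α=5.7279, β=2.4633, γ=2.5387.
cos(β/2)=0.332682, sin(β/2)=0.943039
d^2_{-2,-1}: single k=1 term ⇒ +0.069446;  D = +0.009874+0.068741i
d^2_{-1,-1}: k∈[0..1] ⇒ +0.012249 -0.295284 = -0.283034;  D = +0.113499-0.259280i
d^2_{0,-1}: k∈[0..1] ⇒ -0.085054 +0.683430 = +0.598376;  D = -0.492882+0.339296i
d^2_{1,-1}: k∈[0..1] ⇒ +0.295284 -0.790895 = -0.495611;  D = +0.495049-0.023586i
d^2_{2,-1}: single k=0 term ⇒ -0.558018;  D = +0.487639+0.271280i
Y_2^{m'}(θ=2.6981,φ=6.2268) and Σ D·Y over m':
  (+0.0099+0.0687i)·(+0.0707+0.0080i)  (+0.1135-0.2593i)·(-0.2990-0.0169i)  (-0.4929+0.3393i)·(+0.4566+0.0000i)  (+0.4950-0.0236i)·(+0.2990-0.0169i)  (+0.4876+0.2713i)·(+0.0707-0.0080i)
Y_2^-1(R⁻¹ n̂) = -0.078962+0.235310i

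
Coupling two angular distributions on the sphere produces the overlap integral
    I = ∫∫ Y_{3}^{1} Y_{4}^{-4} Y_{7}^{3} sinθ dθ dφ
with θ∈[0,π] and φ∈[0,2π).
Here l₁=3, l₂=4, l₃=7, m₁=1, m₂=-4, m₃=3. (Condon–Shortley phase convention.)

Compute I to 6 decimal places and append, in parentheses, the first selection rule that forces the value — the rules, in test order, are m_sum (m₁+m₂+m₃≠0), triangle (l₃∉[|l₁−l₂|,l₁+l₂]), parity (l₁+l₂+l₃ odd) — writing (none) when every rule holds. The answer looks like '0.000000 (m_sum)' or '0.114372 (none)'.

-0.045200 (none)

Rules hold: Σm=0, L=14 even, 1≤7≤7.
N = 7·9·15 = 945
Δ = 0!·6!·8!/15! = 1/45045
Racah Σ t=0..0: t=0:+1/20736 = 1/20736
⇒ 3j(3 4 7; 0 0 0)² = 35/1287, sgn -1
Racah Σ t=0..0: t=0:+1/1935360 = 1/1935360
⇒ 3j(3 4 7; 1 -4 3)² = 1/1001, sgn +1
4πI² = N·(3j₀)²·(3jₘ)² = 525/20449
I = -1·√(0.0256736/4π) = -0.04520003
No selection rule forces the value: the integral is nonzero (none).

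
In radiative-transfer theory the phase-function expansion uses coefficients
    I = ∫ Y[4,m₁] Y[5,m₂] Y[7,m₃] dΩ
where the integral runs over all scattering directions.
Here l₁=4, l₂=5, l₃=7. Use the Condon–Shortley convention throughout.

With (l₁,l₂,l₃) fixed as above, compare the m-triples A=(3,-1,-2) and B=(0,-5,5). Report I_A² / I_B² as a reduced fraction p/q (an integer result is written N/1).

Same 4,5,7: normalisation and zero-m 3j drop out of the ratio.
A: Δ: 2! 6! 8! / 17! → 1/6126120; sum: t=0:+1/138240 t=1:−1/518400 = 11/2073600; 3j²(4 5 7; 3 -1 -2) = Δ·Π!·Σ² = 77/4420  (sign -1)
B: Δ: 2! 6! 8! / 17! → 1/6126120; sum: t=0:+1/3870720 = 1/3870720; 3j²(4 5 7; 0 -5 5) = Δ·Π!·Σ² = 135/6188  (sign +1)
I_A²/I_B² = (77/4420)/(135/6188) = 539/675

539/675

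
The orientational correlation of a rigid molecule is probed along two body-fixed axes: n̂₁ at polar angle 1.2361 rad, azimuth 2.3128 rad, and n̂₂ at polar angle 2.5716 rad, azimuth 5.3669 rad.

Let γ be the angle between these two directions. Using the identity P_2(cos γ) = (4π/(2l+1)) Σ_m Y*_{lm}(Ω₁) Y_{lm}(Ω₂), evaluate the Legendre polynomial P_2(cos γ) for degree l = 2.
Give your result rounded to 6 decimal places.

0.422651

Term-by-term m-sum for l=2 (normalisation 4π/5 = 2.513274):
  term(m=-2) = (0.038169, 0.006748)   from Y*(Ω₁)=(-0.029870, -0.343298), Y(Ω₂)=(-0.029110, 0.108650)
  term(m=-1) = (0.083803, 0.007351)   from Y*(Ω₁)=(-0.161972, 0.176677), Y(Ω₂)=(-0.213666, -0.278448)
  term(m=+0) = (-0.075777, -0.000000)   from Y*(Ω₁)=(-0.213299, -0.000000), Y(Ω₂)=(0.355261, 0.000000)
  term(m=+1) = (0.083803, -0.007351)   from Y*(Ω₁)=(0.161972, 0.176677), Y(Ω₂)=(0.213666, -0.278448)
  term(m=+2) = (0.038169, -0.006748)   from Y*(Ω₁)=(-0.029870, 0.343298), Y(Ω₂)=(-0.029110, -0.108650)
Accumulated sum (0.168167, 0.000000); after 4π/(2l+1) scaling, (0.422651, 0.000000) ⇒ P_2 = 0.422651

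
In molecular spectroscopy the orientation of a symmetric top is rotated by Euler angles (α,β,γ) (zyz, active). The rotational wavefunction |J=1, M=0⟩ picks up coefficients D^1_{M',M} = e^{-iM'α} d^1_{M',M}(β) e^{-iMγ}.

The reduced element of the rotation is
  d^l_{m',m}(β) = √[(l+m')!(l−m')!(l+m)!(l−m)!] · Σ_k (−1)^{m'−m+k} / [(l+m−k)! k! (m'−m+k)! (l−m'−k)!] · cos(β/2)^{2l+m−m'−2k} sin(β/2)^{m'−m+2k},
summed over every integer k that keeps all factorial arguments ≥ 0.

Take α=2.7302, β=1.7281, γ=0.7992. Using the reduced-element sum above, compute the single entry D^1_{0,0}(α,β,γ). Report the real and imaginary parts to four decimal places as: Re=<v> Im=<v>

Re=-0.1567 Im=0.0000

Split into d^1_{0,0}(β=1.7281) × two z-phases.
With c≡cos(β/2)=0.649363 and s≡sin(β/2)=0.760479, N=[1·1·1·1]^{1/2}=1.000000
Admissible k: 0..1 (factorial args all ≥0)
  k=0: (−1)^0·1.0000/(1)·0.6494^2·0.7605^0 = +0.421672
  k=1: (−1)^1·1.0000/(1)·0.6494^0·0.7605^2 = -0.578328
d^1_{0,0}(1.7281) = +0.421672 -0.578328 = -0.156656
D = (+1.000000+0.000000i)·(-0.156656)·(+1.000000+0.000000i) = -0.156656+0.000000i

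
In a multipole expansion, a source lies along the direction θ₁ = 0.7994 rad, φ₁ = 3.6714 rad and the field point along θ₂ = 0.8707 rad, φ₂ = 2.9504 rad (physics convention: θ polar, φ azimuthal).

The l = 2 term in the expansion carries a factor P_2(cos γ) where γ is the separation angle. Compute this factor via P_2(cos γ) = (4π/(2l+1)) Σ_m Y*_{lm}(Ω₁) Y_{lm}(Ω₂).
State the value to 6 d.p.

Expand P_2 via completeness: Σ_{m} conj(Y_{2,m}) at Ω₁ times Y_{2,m} at Ω₂ —
  m=-2: Y*=(0.097130, 0.173164)  Y=(0.209610, 0.084301)  product (0.005761, 0.044485)
  m=-1: Y*=(-0.333187, -0.195134)  Y=(-0.373730, -0.072338)  product (0.110406, 0.097029)
  m=+0: Y*=(0.144449, -0.000000)  Y=(0.077376, 0.000000)  product (0.011177, 0.000000)
  m=+1: Y*=(0.333187, -0.195134)  Y=(0.373730, -0.072338)  product (0.110406, -0.097029)
  m=+2: Y*=(0.097130, -0.173164)  Y=(0.209610, -0.084301)  product (0.005761, -0.044485)
Accumulated sum (0.243513, -0.000000); after 4π/(2l+1) scaling, (0.612014, -0.000000) ⇒ P_2 = 0.612014

0.612014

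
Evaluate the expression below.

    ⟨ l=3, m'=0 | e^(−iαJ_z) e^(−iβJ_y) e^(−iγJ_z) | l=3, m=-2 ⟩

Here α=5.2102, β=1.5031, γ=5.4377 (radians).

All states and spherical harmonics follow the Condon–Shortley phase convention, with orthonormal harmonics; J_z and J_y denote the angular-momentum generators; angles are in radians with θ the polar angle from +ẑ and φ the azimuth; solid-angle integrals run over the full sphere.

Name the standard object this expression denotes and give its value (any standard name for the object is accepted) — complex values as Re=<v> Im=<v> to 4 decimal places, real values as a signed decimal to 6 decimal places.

Wigner D-matrix element, Re=-0.0111 Im=-0.0915

This is a Wigner D-matrix element — the rotation-matrix element ⟨l m'| R(α,β,γ) |l m⟩ in the angular-momentum basis.
D^3_{0,-2}(5.2102,1.5031,5.4377) = e^{-i·0·5.2102}·d^3_{0,-2}(1.5031)·e^{-i·-2·5.4377}. Compute d first:
Half-angle: c=0.730631, s=0.682772. N=√(6·6·1·120)=65.726707
k: max(0,(-2)−(0))=0 … min(3+(-2),3−(0))=1
  k=0: (−1)^2·65.7267/(12)·0.7306^4·0.6828^2 = +0.727622
  k=1: (−1)^3·65.7267/(12)·0.7306^2·0.6828^4 = -0.635419
d^3_{0,-2}(1.5031) = +0.727622 -0.635419 = +0.092202
Attach z-rotation phases: D = e^{-i(0)(5.2102)}·(+0.092202)·e^{-i(-2)(5.4377)} = -0.011054-0.091537i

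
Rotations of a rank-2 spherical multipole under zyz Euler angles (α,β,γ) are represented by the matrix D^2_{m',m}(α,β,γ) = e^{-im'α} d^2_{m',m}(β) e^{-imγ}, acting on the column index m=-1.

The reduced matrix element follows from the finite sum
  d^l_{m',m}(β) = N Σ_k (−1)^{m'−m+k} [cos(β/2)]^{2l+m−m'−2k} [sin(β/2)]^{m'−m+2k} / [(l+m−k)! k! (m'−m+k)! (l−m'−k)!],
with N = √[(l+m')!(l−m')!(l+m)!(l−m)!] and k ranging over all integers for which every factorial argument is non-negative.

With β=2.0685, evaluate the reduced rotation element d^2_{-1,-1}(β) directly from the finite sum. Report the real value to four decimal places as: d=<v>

d=-0.5108

d^2_{-1,-1}(β=2.0685) via the finite sum:
Half-angle: c=0.511171, s=0.859479. N=√(1·6·1·6)=6.000000
k: max(0,(-1)−(-1))=0 … min(2+(-1),2−(-1))=1
  k=0: (−1)^0·6.0000/(6)·0.5112^4·0.8595^0 = +0.068275
  k=1: (−1)^1·6.0000/(2)·0.5112^2·0.8595^2 = -0.579060
d^2_{-1,-1}(2.0685) = +0.068275 -0.579060 = -0.510785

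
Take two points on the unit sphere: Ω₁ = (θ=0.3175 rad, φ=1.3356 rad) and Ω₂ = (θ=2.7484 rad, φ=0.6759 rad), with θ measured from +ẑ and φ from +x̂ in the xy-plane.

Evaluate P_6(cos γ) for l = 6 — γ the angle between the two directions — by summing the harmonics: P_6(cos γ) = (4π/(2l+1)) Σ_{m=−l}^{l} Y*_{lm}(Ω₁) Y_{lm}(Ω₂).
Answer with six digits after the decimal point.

Addition theorem: P_6(cos γ) = (4π/13) Σ_m Y*_{lm}(Ω₁) Y_{lm}(Ω₂), m = −6…6:
  m=-6: (-0.000071+0.000442i) × (-0.000933+0.001210i) = -0.000000-0.000000i  (running Σ = -0.000000-0.000000i)
  m=-5: (+0.004352+0.001813i) × (+0.012403-0.003008i) = +0.000059+0.000009i  (running Σ = +0.000059+0.000009i)
  m=-4: (+0.017827-0.024449i) × (-0.058383-0.027342i) = -0.001709+0.000940i  (running Σ = -0.001650+0.000949i)
  m=-3: (-0.084594-0.099302i) × (+0.095329+0.193916i) = +0.011192-0.025870i  (running Σ = +0.009542-0.024922i)
  m=-2: (-0.329229+0.167400i) × (+0.100388-0.451050i) = +0.042455+0.165304i  (running Σ = +0.051997+0.140382i)
  m=-1: (+0.136810+0.570918i) × (-0.389741+0.312535i) = -0.231752-0.179753i  (running Σ = -0.179756-0.039370i)
  m=0: (+0.190890-0.000000i) × (-0.079264+0.000000i) = -0.015131+0.000000i  (running Σ = -0.194886-0.039370i)
  m=1: (-0.136810+0.570918i) × (+0.389741+0.312535i) = -0.231752+0.179753i  (running Σ = -0.426638+0.140382i)
  m=2: (-0.329229-0.167400i) × (+0.100388+0.451050i) = +0.042455-0.165304i  (running Σ = -0.384183-0.024922i)
  m=3: (+0.084594-0.099302i) × (-0.095329+0.193916i) = +0.011192+0.025870i  (running Σ = -0.372991+0.000949i)
  m=4: (+0.017827+0.024449i) × (-0.058383+0.027342i) = -0.001709-0.000940i  (running Σ = -0.374701+0.000009i)
  m=5: (-0.004352+0.001813i) × (-0.012403-0.003008i) = +0.000059-0.000009i  (running Σ = -0.374641-0.000000i)
  m=6: (-0.000071-0.000442i) × (-0.000933-0.001210i) = -0.000000+0.000000i  (running Σ = -0.374642+0.000000i)
Total Σ_m = -0.374642+0.000000i. Multiply by 0.966644: -0.362145+0.000000i. P_6(cos γ) = -0.362145

-0.362145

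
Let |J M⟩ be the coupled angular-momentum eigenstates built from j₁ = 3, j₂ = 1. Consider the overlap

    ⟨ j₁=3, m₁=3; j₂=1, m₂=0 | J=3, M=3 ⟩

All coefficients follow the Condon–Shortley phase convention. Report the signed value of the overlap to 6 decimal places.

triangle: 1!·5!·1!/8! = 120/40320
(j±m)!: 6!·0!·1!·1!·6!·0! = 518400
prefactor² = (2J+1)·Δ·N² = 10800
  k=0: +1/(0!·1!·0!·1!·5!·0!) = 1/120
Σ = 1/120  ⇒  CG² = 10800·(1/120)² = 3/4
CG = +√(3/4) = +0.866025

+0.866025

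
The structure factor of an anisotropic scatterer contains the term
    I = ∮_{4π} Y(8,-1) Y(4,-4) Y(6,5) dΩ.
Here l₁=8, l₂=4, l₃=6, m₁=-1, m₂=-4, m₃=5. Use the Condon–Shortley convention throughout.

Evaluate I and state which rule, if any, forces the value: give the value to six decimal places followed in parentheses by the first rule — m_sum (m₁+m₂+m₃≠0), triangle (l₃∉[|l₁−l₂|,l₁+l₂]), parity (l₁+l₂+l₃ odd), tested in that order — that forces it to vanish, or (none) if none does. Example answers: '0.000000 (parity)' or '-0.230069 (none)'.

m-sum 0 ✓  L=18 even ✓  4≤6≤12 ✓
Π(2lᵢ+1) = 17×9×13 = 1989
triangle coeff Δ(8,4,6) = 1/23279256
Σ_t [2,4]: t=2:+1/1658880 t=3:−1/518400 t=4:+1/1658880 = -1/1382400
(3j)²=504/46189 [(8 4 6; 0 0 0)], sign=-1
Σ_t [0,0]: t=0:+1/522547200 = 1/522547200
(3j)²=35/75582 [(8 4 6; -1 -4 5)], sign=-1
⇒ 4πI² = 8820/877591
I = (+1)√(8820/877591/(4π)) = 0.02828025
No selection rule forces the value: the integral is nonzero (none).

0.028280 (none)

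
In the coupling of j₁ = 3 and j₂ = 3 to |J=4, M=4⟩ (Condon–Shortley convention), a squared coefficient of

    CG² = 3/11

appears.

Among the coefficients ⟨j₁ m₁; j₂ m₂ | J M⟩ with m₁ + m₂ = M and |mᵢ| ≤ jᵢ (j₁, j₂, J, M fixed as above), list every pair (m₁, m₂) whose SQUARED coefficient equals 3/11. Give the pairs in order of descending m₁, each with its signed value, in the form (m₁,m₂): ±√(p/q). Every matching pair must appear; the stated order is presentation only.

(3,1): +√(3/11); (1,3): +√(3/11)

Admissible pairs with m₁+m₂ = M = 4: (1,3), (2,2), (3,1)
  (m₁,m₂)=(3,1): CG² = 3/11, CG = +√(3/11)   ← matches the target
  (m₁,m₂)=(2,2): CG² = 5/11, CG = −√(5/11)
  (m₁,m₂)=(1,3): CG² = 3/11, CG = +√(3/11)   ← matches the target
Pairs with CG² = 3/11: (3,1): +√(3/11); (1,3): +√(3/11)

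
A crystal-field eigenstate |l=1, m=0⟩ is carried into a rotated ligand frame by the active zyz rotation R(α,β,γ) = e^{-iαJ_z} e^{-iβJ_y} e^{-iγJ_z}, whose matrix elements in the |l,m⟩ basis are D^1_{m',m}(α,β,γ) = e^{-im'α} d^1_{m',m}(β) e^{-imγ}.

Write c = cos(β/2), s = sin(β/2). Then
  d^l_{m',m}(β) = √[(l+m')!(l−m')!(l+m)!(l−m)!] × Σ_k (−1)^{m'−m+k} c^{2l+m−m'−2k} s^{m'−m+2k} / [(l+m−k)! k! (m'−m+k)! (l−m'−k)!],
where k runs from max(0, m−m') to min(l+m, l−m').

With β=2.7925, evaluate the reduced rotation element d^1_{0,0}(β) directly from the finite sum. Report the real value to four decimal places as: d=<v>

d=-0.9397

d^1_{0,0}(β=2.7925) via the finite sum:
c=cos(2.792500/2)=0.173661, s=sin(2.792500/2)=0.984805; N=√[1·1·1·1]=1.000000
k: max(0,(0)−(0))=0 … min(1+(0),1−(0))=1
  k=0: (−1)^0·1.0000/(1)·0.1737^2·0.9848^0 = +0.030158
  k=1: (−1)^1·1.0000/(1)·0.1737^0·0.9848^2 = -0.969842
d^1_{0,0}(2.7925) = +0.030158 -0.969842 = -0.939683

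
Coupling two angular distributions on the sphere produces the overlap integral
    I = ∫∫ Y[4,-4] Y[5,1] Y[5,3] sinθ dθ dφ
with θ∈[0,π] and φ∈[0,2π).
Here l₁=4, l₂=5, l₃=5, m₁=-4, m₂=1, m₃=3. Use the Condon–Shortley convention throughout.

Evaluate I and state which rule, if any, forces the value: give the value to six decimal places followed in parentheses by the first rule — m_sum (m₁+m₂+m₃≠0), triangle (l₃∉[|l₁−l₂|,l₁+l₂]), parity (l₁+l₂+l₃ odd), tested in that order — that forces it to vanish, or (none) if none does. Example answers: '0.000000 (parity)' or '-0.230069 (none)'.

-0.168084 (none)

Checks pass: Σm=0; 14 even; l₃=5∈[1,9].
(2·4+1)(2·5+1)(2·5+1) = 1089
Δ: 4! 4! 6! / 15! → 1/3153150
sum: t=0:+1/69120 t=1:−1/1728 t=2:+1/576 t=3:−1/1728 t=4:+1/69120 = 7/11520
3j²(4 5 5; 0 0 0) = Δ·Π!·Σ² = 2/143  (sign -1)
sum: t=4:+1/27648 = 1/27648
3j²(4 5 5; -4 1 3) = Δ·Π!·Σ² = 10/429  (sign +1)
combine: 4πI² = 1089·2/143·10/429 = 60/169
take √, sign -1: I = -0.16808437
No selection rule forces the value: the integral is nonzero (none).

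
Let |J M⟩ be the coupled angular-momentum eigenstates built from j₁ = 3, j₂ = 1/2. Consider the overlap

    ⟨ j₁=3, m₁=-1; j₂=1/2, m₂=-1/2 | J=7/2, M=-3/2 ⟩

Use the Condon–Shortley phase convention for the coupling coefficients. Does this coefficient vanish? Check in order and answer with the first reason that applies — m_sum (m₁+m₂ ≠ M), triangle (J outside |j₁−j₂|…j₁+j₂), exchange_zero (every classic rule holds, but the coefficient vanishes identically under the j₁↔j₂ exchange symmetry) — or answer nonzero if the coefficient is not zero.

m-sum: m₁+m₂ = -1+(-1/2) = -3/2, M = -3/2  ✓
triangle: |j₁−j₂| = 5/2 ≤ J = 7/2 ≤ j₁+j₂ = 7/2  ✓
exchange: j₁≠j₂ or m₁≠m₂ — the exchange symmetry imposes no constraint here
value check: CG = +√(5/7) = +0.845154 ≠ 0

nonzero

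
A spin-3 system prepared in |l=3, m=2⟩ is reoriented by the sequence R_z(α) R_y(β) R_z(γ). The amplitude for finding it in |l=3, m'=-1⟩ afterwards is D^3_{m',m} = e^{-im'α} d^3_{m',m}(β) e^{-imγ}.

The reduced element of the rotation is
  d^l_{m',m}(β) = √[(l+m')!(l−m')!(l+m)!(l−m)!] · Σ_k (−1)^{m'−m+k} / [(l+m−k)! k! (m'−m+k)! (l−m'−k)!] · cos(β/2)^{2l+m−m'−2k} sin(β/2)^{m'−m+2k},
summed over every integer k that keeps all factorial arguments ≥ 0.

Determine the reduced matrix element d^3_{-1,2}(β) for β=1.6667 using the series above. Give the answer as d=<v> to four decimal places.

d=0.3073

d^3_{-1,2}(β=1.6667) via the finite sum:
c=cos(1.666700/2)=0.672400, s=sin(1.666700/2)=0.740188; N=√[2·24·120·1]=75.894664
k∈{3,4} keeps every argument non-negative
  k=3: (−1)^0·75.8947/(12)·0.6724^3·0.7402^3 = +0.779721
  k=4: (−1)^1·75.8947/(24)·0.6724^1·0.7402^5 = -0.472431
d^3_{-1,2}(1.6667) = +0.779721 -0.472431 = +0.307290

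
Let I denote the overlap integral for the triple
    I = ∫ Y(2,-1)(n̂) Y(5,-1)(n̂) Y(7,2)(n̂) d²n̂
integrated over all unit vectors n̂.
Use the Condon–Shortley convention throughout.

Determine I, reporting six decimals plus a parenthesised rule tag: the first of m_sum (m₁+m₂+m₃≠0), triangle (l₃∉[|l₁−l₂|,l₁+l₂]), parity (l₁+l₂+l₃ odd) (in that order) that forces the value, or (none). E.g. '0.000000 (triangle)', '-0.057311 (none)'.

Rules hold: Σm=0, L=14 even, 3≤7≤7.
N = 5·11·15 = 825
Δ = 0!·4!·10!/15! = 1/15015
Racah Σ t=0..0: t=0:+1/57600 = 1/57600
⇒ 3j(2 5 7; 0 0 0)² = 21/715, sgn -1
Racah Σ t=0..0: t=0:+1/103680 = 1/103680
⇒ 3j(2 5 7; -1 -1 2)² = 4/143, sgn -1
4πI² = N·(3j₀)²·(3jₘ)² = 1260/1859
I = +1·√(0.677784/4π) = 0.23224194
No selection rule forces the value: the integral is nonzero (none).

0.232242 (none)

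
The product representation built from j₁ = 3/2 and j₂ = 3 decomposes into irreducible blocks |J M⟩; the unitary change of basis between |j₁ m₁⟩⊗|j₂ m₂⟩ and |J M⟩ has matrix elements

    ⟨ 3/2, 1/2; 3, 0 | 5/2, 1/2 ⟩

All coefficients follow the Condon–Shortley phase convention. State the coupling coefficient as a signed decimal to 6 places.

j₁+j₂−J=2  J+j₁−j₂=1  J−j₁+j₂=4  j₁+j₂+J+1=8
(j₁±m₁, j₂±m₂, J±M) = (2,1,3,3,3,2)
P² = 216/35
sum k=0..1:
  [0] +1/12 = 1/12
  [1] −1/4 = -1/4
S = -1/6
C² = P²·S² = 6/35 ; C = -0.414039

−√(6/35) = -0.414039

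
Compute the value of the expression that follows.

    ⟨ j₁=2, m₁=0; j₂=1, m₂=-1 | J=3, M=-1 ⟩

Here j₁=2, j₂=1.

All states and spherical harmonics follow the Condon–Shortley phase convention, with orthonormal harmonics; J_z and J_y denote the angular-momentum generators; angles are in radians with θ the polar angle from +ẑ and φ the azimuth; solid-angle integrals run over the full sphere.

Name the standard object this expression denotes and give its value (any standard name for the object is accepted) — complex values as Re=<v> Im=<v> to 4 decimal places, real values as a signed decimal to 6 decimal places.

This is a Clebsch–Gordan (vector-coupling) coefficient.
triangle: 0!×4!×2!/7! = 48/5040
(j±m)!: 2!×2!×0!×2!×2!×4! = 384
prefactor² = (2J+1)×Δ×N² = 128/5
  k=0: +1/(0!×0!×2!×0!×2!×2!) = 1/8
Σ = 1/8  ⇒  CG² = 128/5×(1/8)² = 2/5
CG = +√(2/5) = +0.632456

Clebsch–Gordan coefficient, +√(2/5) ≈ +0.632456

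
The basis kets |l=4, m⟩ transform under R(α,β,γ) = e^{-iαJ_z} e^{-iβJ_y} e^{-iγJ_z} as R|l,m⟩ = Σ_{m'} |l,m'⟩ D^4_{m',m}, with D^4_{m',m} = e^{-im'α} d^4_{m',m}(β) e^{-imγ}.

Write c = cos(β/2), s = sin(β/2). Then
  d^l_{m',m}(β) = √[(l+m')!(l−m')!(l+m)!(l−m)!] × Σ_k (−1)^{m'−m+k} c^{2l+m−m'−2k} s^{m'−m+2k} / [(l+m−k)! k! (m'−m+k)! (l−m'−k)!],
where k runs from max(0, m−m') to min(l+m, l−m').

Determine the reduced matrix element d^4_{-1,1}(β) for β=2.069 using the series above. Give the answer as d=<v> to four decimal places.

d^4_{-1,1}(β=2.0690) via the finite sum:
With c≡cos(β/2)=0.510956 and s≡sin(β/2)=0.859607, N=[6·120·120·6]^{1/2}=720.000000
Admissible k: 2..5 (factorial args all ≥0)
  k=2: (−1)^0·720.0000/(72)·0.5110^6·0.8596^2 = +0.131492
  k=3: (−1)^1·720.0000/(24)·0.5110^4·0.8596^4 = -1.116489
  k=4: (−1)^2·720.0000/(48)·0.5110^2·0.8596^6 = +1.580002
  k=5: (−1)^3·720.0000/(720)·0.5110^0·0.8596^8 = -0.298126
d^4_{-1,1}(2.0690) = +0.131492 -1.116489 +1.580002 -0.298126 = +0.296879

d=0.2969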